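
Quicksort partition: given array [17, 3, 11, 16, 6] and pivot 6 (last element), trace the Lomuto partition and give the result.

Lomuto partition with pivot = 6:

Initial array: [17, 3, 11, 16, 6]

arr[0]=17 > 6: no swap
arr[1]=3 <= 6: swap with position 0, array becomes [3, 17, 11, 16, 6]
arr[2]=11 > 6: no swap
arr[3]=16 > 6: no swap

Place pivot at position 1: [3, 6, 11, 16, 17]
Pivot position: 1

After partitioning with pivot 6, the array becomes [3, 6, 11, 16, 17]. The pivot is placed at index 1. All elements to the left of the pivot are <= 6, and all elements to the right are > 6.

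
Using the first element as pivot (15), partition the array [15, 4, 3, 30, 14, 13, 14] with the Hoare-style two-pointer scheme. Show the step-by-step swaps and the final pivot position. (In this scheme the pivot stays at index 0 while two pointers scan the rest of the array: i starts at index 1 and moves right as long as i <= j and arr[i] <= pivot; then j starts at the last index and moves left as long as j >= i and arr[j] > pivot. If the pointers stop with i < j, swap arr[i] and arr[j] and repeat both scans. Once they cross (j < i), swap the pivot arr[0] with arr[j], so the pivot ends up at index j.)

Hoare-style two-pointer partition with pivot = 15:

Initial array: [15, 4, 3, 30, 14, 13, 14]

Pointers start at i = 1, j = 6.
i stops at index 3 (arr[3]=30 > 15), j stops at index 6 (arr[6]=14 <= 15): swap arr[3] and arr[6], array becomes [15, 4, 3, 14, 14, 13, 30]
i ends at 6, j ends at 5: the pointers have crossed (j < i), so scanning stops.

Swap pivot arr[0] with arr[5] to place pivot at position 5: [13, 4, 3, 14, 14, 15, 30]
Pivot position: 5

After partitioning with pivot 15, the array becomes [13, 4, 3, 14, 14, 15, 30]. The pivot is placed at index 5. All elements to the left of the pivot are <= 15, and all elements to the right are > 15.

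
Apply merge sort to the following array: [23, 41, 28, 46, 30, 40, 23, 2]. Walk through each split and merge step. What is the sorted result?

Merge sort trace:

Split: [23, 41, 28, 46, 30, 40, 23, 2] -> [23, 41, 28, 46] and [30, 40, 23, 2]
  Split: [23, 41, 28, 46] -> [23, 41] and [28, 46]
    Split: [23, 41] -> [23] and [41]
    Merge: [23] + [41] -> [23, 41]
    Split: [28, 46] -> [28] and [46]
    Merge: [28] + [46] -> [28, 46]
  Merge: [23, 41] + [28, 46] -> [23, 28, 41, 46]
  Split: [30, 40, 23, 2] -> [30, 40] and [23, 2]
    Split: [30, 40] -> [30] and [40]
    Merge: [30] + [40] -> [30, 40]
    Split: [23, 2] -> [23] and [2]
    Merge: [23] + [2] -> [2, 23]
  Merge: [30, 40] + [2, 23] -> [2, 23, 30, 40]
Merge: [23, 28, 41, 46] + [2, 23, 30, 40] -> [2, 23, 23, 28, 30, 40, 41, 46]

Final sorted array: [2, 23, 23, 28, 30, 40, 41, 46]

The merge sort proceeds by recursively splitting the array and merging sorted halves.
After all merges, the sorted array is [2, 23, 23, 28, 30, 40, 41, 46].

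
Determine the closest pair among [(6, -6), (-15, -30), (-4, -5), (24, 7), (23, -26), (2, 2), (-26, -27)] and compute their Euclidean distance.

Computing all pairwise distances among 7 points:

d((6, -6), (-15, -30)) = 31.8904
d((6, -6), (-4, -5)) = 10.0499
d((6, -6), (24, 7)) = 22.2036
d((6, -6), (23, -26)) = 26.2488
d((6, -6), (2, 2)) = 8.9443 <-- minimum
d((6, -6), (-26, -27)) = 38.2753
d((-15, -30), (-4, -5)) = 27.313
d((-15, -30), (24, 7)) = 53.7587
d((-15, -30), (23, -26)) = 38.2099
d((-15, -30), (2, 2)) = 36.2353
d((-15, -30), (-26, -27)) = 11.4018
d((-4, -5), (24, 7)) = 30.4631
d((-4, -5), (23, -26)) = 34.2053
d((-4, -5), (2, 2)) = 9.2195
d((-4, -5), (-26, -27)) = 31.1127
d((24, 7), (23, -26)) = 33.0151
d((24, 7), (2, 2)) = 22.561
d((24, 7), (-26, -27)) = 60.4649
d((23, -26), (2, 2)) = 35.0
d((23, -26), (-26, -27)) = 49.0102
d((2, 2), (-26, -27)) = 40.3113

Closest pair: (6, -6) and (2, 2) with distance 8.9443

The closest pair is (6, -6) and (2, 2) with Euclidean distance 8.9443. For 7 points, brute-force pairwise comparison is shown above. For large n, the divide-and-conquer algorithm (sort by x, recurse on halves, check the dividing strip) achieves O(n log n).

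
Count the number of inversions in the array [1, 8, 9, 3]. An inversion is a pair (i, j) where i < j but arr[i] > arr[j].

Finding inversions in [1, 8, 9, 3]:

(1, 3): arr[1]=8 > arr[3]=3
(2, 3): arr[2]=9 > arr[3]=3

Total inversions: 2

The array has 2 inversion(s): (1,3), (2,3). Each pair (i,j) satisfies i < j and arr[i] > arr[j].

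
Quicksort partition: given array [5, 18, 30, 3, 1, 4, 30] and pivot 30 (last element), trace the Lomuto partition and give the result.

Lomuto partition with pivot = 30:

Initial array: [5, 18, 30, 3, 1, 4, 30]

arr[0]=5 <= 30: swap with position 0, array becomes [5, 18, 30, 3, 1, 4, 30]
arr[1]=18 <= 30: swap with position 1, array becomes [5, 18, 30, 3, 1, 4, 30]
arr[2]=30 <= 30: swap with position 2, array becomes [5, 18, 30, 3, 1, 4, 30]
arr[3]=3 <= 30: swap with position 3, array becomes [5, 18, 30, 3, 1, 4, 30]
arr[4]=1 <= 30: swap with position 4, array becomes [5, 18, 30, 3, 1, 4, 30]
arr[5]=4 <= 30: swap with position 5, array becomes [5, 18, 30, 3, 1, 4, 30]

Place pivot at position 6: [5, 18, 30, 3, 1, 4, 30]
Pivot position: 6

After partitioning with pivot 30, the array becomes [5, 18, 30, 3, 1, 4, 30]. The pivot is placed at index 6. All elements to the left of the pivot are <= 30, and all elements to the right are > 30.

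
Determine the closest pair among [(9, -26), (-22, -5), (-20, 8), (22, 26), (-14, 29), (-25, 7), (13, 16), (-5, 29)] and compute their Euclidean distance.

Computing all pairwise distances among 8 points:

d((9, -26), (-22, -5)) = 37.4433
d((9, -26), (-20, 8)) = 44.6878
d((9, -26), (22, 26)) = 53.6004
d((9, -26), (-14, 29)) = 59.6154
d((9, -26), (-25, 7)) = 47.3814
d((9, -26), (13, 16)) = 42.19
d((9, -26), (-5, 29)) = 56.7539
d((-22, -5), (-20, 8)) = 13.1529
d((-22, -5), (22, 26)) = 53.8238
d((-22, -5), (-14, 29)) = 34.9285
d((-22, -5), (-25, 7)) = 12.3693
d((-22, -5), (13, 16)) = 40.8167
d((-22, -5), (-5, 29)) = 38.0132
d((-20, 8), (22, 26)) = 45.6946
d((-20, 8), (-14, 29)) = 21.8403
d((-20, 8), (-25, 7)) = 5.099 <-- minimum
d((-20, 8), (13, 16)) = 33.9559
d((-20, 8), (-5, 29)) = 25.807
d((22, 26), (-14, 29)) = 36.1248
d((22, 26), (-25, 7)) = 50.6952
d((22, 26), (13, 16)) = 13.4536
d((22, 26), (-5, 29)) = 27.1662
d((-14, 29), (-25, 7)) = 24.5967
d((-14, 29), (13, 16)) = 29.9666
d((-14, 29), (-5, 29)) = 9.0
d((-25, 7), (13, 16)) = 39.0512
d((-25, 7), (-5, 29)) = 29.7321
d((13, 16), (-5, 29)) = 22.2036

Closest pair: (-20, 8) and (-25, 7) with distance 5.099

The closest pair is (-20, 8) and (-25, 7) with Euclidean distance 5.099. For 8 points, brute-force pairwise comparison is shown above. For large n, the divide-and-conquer algorithm (sort by x, recurse on halves, check the dividing strip) achieves O(n log n).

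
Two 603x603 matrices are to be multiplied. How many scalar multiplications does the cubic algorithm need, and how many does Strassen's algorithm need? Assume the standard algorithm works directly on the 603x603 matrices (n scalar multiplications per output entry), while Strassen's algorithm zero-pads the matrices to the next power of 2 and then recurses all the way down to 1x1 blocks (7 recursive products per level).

Matrix multiplication for 603x603 matrices:

Strassen's algorithm requires power-of-2 dimensions. Pad 603x603 to 1024x1024 (next power of 2).

Standard algorithm: 603^3 = 219256227 multiplications
Strassen's algorithm: 7^(log2(1024)) = 7^10 = 282475249 multiplications
Difference: 219256227 - 282475249 = -63219022 (Strassen uses MORE here due to padding overhead — for small or just-over-power-of-2 n, padding can outweigh the per-level savings)

Standard: 219256227 multiplications (603^3). Strassen: 282475249 multiplications (7^10, after padding to 1024x1024). Strassen reduces 8 recursive multiplications to 7 at each level.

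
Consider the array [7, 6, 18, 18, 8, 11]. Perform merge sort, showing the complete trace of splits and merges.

Merge sort trace:

Split: [7, 6, 18, 18, 8, 11] -> [7, 6, 18] and [18, 8, 11]
  Split: [7, 6, 18] -> [7] and [6, 18]
    Split: [6, 18] -> [6] and [18]
    Merge: [6] + [18] -> [6, 18]
  Merge: [7] + [6, 18] -> [6, 7, 18]
  Split: [18, 8, 11] -> [18] and [8, 11]
    Split: [8, 11] -> [8] and [11]
    Merge: [8] + [11] -> [8, 11]
  Merge: [18] + [8, 11] -> [8, 11, 18]
Merge: [6, 7, 18] + [8, 11, 18] -> [6, 7, 8, 11, 18, 18]

Final sorted array: [6, 7, 8, 11, 18, 18]

The merge sort proceeds by recursively splitting the array and merging sorted halves.
After all merges, the sorted array is [6, 7, 8, 11, 18, 18].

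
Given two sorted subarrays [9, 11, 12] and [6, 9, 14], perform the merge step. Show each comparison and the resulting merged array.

Merging process:

Compare 9 vs 6: take 6 from right. Merged: [6]
Compare 9 vs 9: take 9 from left. Merged: [6, 9]
Compare 11 vs 9: take 9 from right. Merged: [6, 9, 9]
Compare 11 vs 14: take 11 from left. Merged: [6, 9, 9, 11]
Compare 12 vs 14: take 12 from left. Merged: [6, 9, 9, 11, 12]
Append remaining from right: [14]. Merged: [6, 9, 9, 11, 12, 14]

Final merged array: [6, 9, 9, 11, 12, 14]
Total comparisons: 5

The merged array is [6, 9, 9, 11, 12, 14], requiring 5 comparisons. The merge step runs in O(n) time where n is the total number of elements.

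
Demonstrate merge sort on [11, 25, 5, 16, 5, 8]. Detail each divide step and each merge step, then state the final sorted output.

Merge sort trace:

Split: [11, 25, 5, 16, 5, 8] -> [11, 25, 5] and [16, 5, 8]
  Split: [11, 25, 5] -> [11] and [25, 5]
    Split: [25, 5] -> [25] and [5]
    Merge: [25] + [5] -> [5, 25]
  Merge: [11] + [5, 25] -> [5, 11, 25]
  Split: [16, 5, 8] -> [16] and [5, 8]
    Split: [5, 8] -> [5] and [8]
    Merge: [5] + [8] -> [5, 8]
  Merge: [16] + [5, 8] -> [5, 8, 16]
Merge: [5, 11, 25] + [5, 8, 16] -> [5, 5, 8, 11, 16, 25]

Final sorted array: [5, 5, 8, 11, 16, 25]

The merge sort proceeds by recursively splitting the array and merging sorted halves.
After all merges, the sorted array is [5, 5, 8, 11, 16, 25].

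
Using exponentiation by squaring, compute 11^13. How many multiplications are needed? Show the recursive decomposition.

Computing 11^13 by squaring (build up from 11^1; each line after the first costs one multiplication):

11^1 = 11
11^2 = (11^1)^2 = 11^2 = 121
11^3 = 11 * 11^2 = 11 * 121 = 1331
11^6 = (11^3)^2 = 1331^2 = 1771561
11^12 = (11^6)^2 = 1771561^2 = 3138428376721
11^13 = 11 * 11^12 = 11 * 3138428376721 = 34522712143931

Result: 34522712143931
Multiplications needed: 5 (5 lines after 11^1)

11^13 = 34522712143931. Using exponentiation by squaring, this requires 5 multiplications. The key idea: if the exponent is even, square the half-power; if odd, multiply by the base once.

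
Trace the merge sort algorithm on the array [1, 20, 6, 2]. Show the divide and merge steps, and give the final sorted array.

Merge sort trace:

Split: [1, 20, 6, 2] -> [1, 20] and [6, 2]
  Split: [1, 20] -> [1] and [20]
  Merge: [1] + [20] -> [1, 20]
  Split: [6, 2] -> [6] and [2]
  Merge: [6] + [2] -> [2, 6]
Merge: [1, 20] + [2, 6] -> [1, 2, 6, 20]

Final sorted array: [1, 2, 6, 20]

The merge sort proceeds by recursively splitting the array and merging sorted halves.
After all merges, the sorted array is [1, 2, 6, 20].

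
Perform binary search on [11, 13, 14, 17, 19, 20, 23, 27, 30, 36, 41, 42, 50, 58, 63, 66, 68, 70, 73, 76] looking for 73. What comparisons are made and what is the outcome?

Binary search for 73 in [11, 13, 14, 17, 19, 20, 23, 27, 30, 36, 41, 42, 50, 58, 63, 66, 68, 70, 73, 76]:

lo=0, hi=19, mid=9, arr[mid]=36 -> 36 < 73, search right half
lo=10, hi=19, mid=14, arr[mid]=63 -> 63 < 73, search right half
lo=15, hi=19, mid=17, arr[mid]=70 -> 70 < 73, search right half
lo=18, hi=19, mid=18, arr[mid]=73 -> Found target at index 18!

Binary search finds 73 at index 18 after 4 comparisons. The search repeatedly halves the search space by comparing with the middle element.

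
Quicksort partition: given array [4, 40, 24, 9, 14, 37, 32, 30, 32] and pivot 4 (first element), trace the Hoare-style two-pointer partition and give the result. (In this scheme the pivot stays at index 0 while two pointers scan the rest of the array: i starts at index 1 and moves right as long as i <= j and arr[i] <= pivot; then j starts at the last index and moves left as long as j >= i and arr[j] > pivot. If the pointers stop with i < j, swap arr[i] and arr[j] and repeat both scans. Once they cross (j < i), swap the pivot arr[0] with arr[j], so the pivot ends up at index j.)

Hoare-style two-pointer partition with pivot = 4:

Initial array: [4, 40, 24, 9, 14, 37, 32, 30, 32]

Pointers start at i = 1, j = 8.
i ends at 1, j ends at 0: the pointers have crossed (j < i), so scanning stops.

j = 0, so swapping arr[0] with arr[j] leaves the pivot at position 0: [4, 40, 24, 9, 14, 37, 32, 30, 32]
Pivot position: 0

After partitioning with pivot 4, the array becomes [4, 40, 24, 9, 14, 37, 32, 30, 32]. The pivot is placed at index 0. All elements to the left of the pivot are <= 4, and all elements to the right are > 4.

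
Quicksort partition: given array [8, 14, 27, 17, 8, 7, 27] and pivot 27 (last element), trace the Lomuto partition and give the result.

Lomuto partition with pivot = 27:

Initial array: [8, 14, 27, 17, 8, 7, 27]

arr[0]=8 <= 27: swap with position 0, array becomes [8, 14, 27, 17, 8, 7, 27]
arr[1]=14 <= 27: swap with position 1, array becomes [8, 14, 27, 17, 8, 7, 27]
arr[2]=27 <= 27: swap with position 2, array becomes [8, 14, 27, 17, 8, 7, 27]
arr[3]=17 <= 27: swap with position 3, array becomes [8, 14, 27, 17, 8, 7, 27]
arr[4]=8 <= 27: swap with position 4, array becomes [8, 14, 27, 17, 8, 7, 27]
arr[5]=7 <= 27: swap with position 5, array becomes [8, 14, 27, 17, 8, 7, 27]

Place pivot at position 6: [8, 14, 27, 17, 8, 7, 27]
Pivot position: 6

After partitioning with pivot 27, the array becomes [8, 14, 27, 17, 8, 7, 27]. The pivot is placed at index 6. All elements to the left of the pivot are <= 27, and all elements to the right are > 27.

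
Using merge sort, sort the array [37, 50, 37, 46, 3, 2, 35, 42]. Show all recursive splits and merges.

Merge sort trace:

Split: [37, 50, 37, 46, 3, 2, 35, 42] -> [37, 50, 37, 46] and [3, 2, 35, 42]
  Split: [37, 50, 37, 46] -> [37, 50] and [37, 46]
    Split: [37, 50] -> [37] and [50]
    Merge: [37] + [50] -> [37, 50]
    Split: [37, 46] -> [37] and [46]
    Merge: [37] + [46] -> [37, 46]
  Merge: [37, 50] + [37, 46] -> [37, 37, 46, 50]
  Split: [3, 2, 35, 42] -> [3, 2] and [35, 42]
    Split: [3, 2] -> [3] and [2]
    Merge: [3] + [2] -> [2, 3]
    Split: [35, 42] -> [35] and [42]
    Merge: [35] + [42] -> [35, 42]
  Merge: [2, 3] + [35, 42] -> [2, 3, 35, 42]
Merge: [37, 37, 46, 50] + [2, 3, 35, 42] -> [2, 3, 35, 37, 37, 42, 46, 50]

Final sorted array: [2, 3, 35, 37, 37, 42, 46, 50]

The merge sort proceeds by recursively splitting the array and merging sorted halves.
After all merges, the sorted array is [2, 3, 35, 37, 37, 42, 46, 50].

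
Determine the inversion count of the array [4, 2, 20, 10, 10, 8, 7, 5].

Finding inversions in [4, 2, 20, 10, 10, 8, 7, 5]:

(0, 1): arr[0]=4 > arr[1]=2
(2, 3): arr[2]=20 > arr[3]=10
(2, 4): arr[2]=20 > arr[4]=10
(2, 5): arr[2]=20 > arr[5]=8
(2, 6): arr[2]=20 > arr[6]=7
(2, 7): arr[2]=20 > arr[7]=5
(3, 5): arr[3]=10 > arr[5]=8
(3, 6): arr[3]=10 > arr[6]=7
(3, 7): arr[3]=10 > arr[7]=5
(4, 5): arr[4]=10 > arr[5]=8
(4, 6): arr[4]=10 > arr[6]=7
(4, 7): arr[4]=10 > arr[7]=5
(5, 6): arr[5]=8 > arr[6]=7
(5, 7): arr[5]=8 > arr[7]=5
(6, 7): arr[6]=7 > arr[7]=5

Total inversions: 15

The array has 15 inversion(s): (0,1), (2,3), (2,4), (2,5), (2,6), (2,7), (3,5), (3,6), (3,7), (4,5), (4,6), (4,7), (5,6), (5,7), (6,7). Each pair (i,j) satisfies i < j and arr[i] > arr[j].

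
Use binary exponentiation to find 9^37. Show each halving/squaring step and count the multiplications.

Computing 9^37 by squaring (build up from 9^1; each line after the first costs one multiplication):

9^1 = 9
9^2 = (9^1)^2 = 9^2 = 81
9^4 = (9^2)^2 = 81^2 = 6561
9^8 = (9^4)^2 = 6561^2 = 43046721
9^9 = 9 * 9^8 = 9 * 43046721 = 387420489
9^18 = (9^9)^2 = 387420489^2 = 150094635296999121
9^36 = (9^18)^2 = 150094635296999121^2 = 22528399544939174411840147874772641
9^37 = 9 * 9^36 = 9 * 22528399544939174411840147874772641 = 202755595904452569706561330872953769

Result: 202755595904452569706561330872953769
Multiplications needed: 7 (7 lines after 9^1)

9^37 = 202755595904452569706561330872953769. Using exponentiation by squaring, this requires 7 multiplications. The key idea: if the exponent is even, square the half-power; if odd, multiply by the base once.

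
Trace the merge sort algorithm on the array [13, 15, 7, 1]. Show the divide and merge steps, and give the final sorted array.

Merge sort trace:

Split: [13, 15, 7, 1] -> [13, 15] and [7, 1]
  Split: [13, 15] -> [13] and [15]
  Merge: [13] + [15] -> [13, 15]
  Split: [7, 1] -> [7] and [1]
  Merge: [7] + [1] -> [1, 7]
Merge: [13, 15] + [1, 7] -> [1, 7, 13, 15]

Final sorted array: [1, 7, 13, 15]

The merge sort proceeds by recursively splitting the array and merging sorted halves.
After all merges, the sorted array is [1, 7, 13, 15].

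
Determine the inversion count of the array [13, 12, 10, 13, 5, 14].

Finding inversions in [13, 12, 10, 13, 5, 14]:

(0, 1): arr[0]=13 > arr[1]=12
(0, 2): arr[0]=13 > arr[2]=10
(0, 4): arr[0]=13 > arr[4]=5
(1, 2): arr[1]=12 > arr[2]=10
(1, 4): arr[1]=12 > arr[4]=5
(2, 4): arr[2]=10 > arr[4]=5
(3, 4): arr[3]=13 > arr[4]=5

Total inversions: 7

The array has 7 inversion(s): (0,1), (0,2), (0,4), (1,2), (1,4), (2,4), (3,4). Each pair (i,j) satisfies i < j and arr[i] > arr[j].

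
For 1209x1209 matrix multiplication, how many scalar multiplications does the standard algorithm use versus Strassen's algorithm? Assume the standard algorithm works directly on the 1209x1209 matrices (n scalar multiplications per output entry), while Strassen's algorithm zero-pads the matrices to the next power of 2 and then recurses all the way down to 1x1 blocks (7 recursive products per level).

Matrix multiplication for 1209x1209 matrices:

Strassen's algorithm requires power-of-2 dimensions. Pad 1209x1209 to 2048x2048 (next power of 2).

Standard algorithm: 1209^3 = 1767172329 multiplications
Strassen's algorithm: 7^(log2(2048)) = 7^11 = 1977326743 multiplications
Difference: 1767172329 - 1977326743 = -210154414 (Strassen uses MORE here due to padding overhead — for small or just-over-power-of-2 n, padding can outweigh the per-level savings)

Standard: 1767172329 multiplications (1209^3). Strassen: 1977326743 multiplications (7^11, after padding to 2048x2048). Strassen reduces 8 recursive multiplications to 7 at each level.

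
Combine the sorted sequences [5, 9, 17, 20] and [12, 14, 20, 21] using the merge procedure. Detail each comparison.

Merging process:

Compare 5 vs 12: take 5 from left. Merged: [5]
Compare 9 vs 12: take 9 from left. Merged: [5, 9]
Compare 17 vs 12: take 12 from right. Merged: [5, 9, 12]
Compare 17 vs 14: take 14 from right. Merged: [5, 9, 12, 14]
Compare 17 vs 20: take 17 from left. Merged: [5, 9, 12, 14, 17]
Compare 20 vs 20: take 20 from left. Merged: [5, 9, 12, 14, 17, 20]
Append remaining from right: [20, 21]. Merged: [5, 9, 12, 14, 17, 20, 20, 21]

Final merged array: [5, 9, 12, 14, 17, 20, 20, 21]
Total comparisons: 6

The merged array is [5, 9, 12, 14, 17, 20, 20, 21], requiring 6 comparisons. The merge step runs in O(n) time where n is the total number of elements.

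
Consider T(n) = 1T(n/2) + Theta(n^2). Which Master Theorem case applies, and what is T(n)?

Master Theorem for T(n) = 1T(n/2) + O(n^2):

a = 1, b = 2, c = 2
log_b(a) = log_2(1) = 0.0000

Case 3: c = 2 > log_2(1) = 0.0000
T(n) = O(n^2) = O(n^2)

For T(n) = 1T(n/2) + O(n^2): log_2(1) = 0.0000. This is Case 3 of the Master Theorem (c > log_b(a), work dominated by root), giving O(n^2).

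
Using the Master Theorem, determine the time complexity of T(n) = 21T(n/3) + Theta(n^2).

Master Theorem for T(n) = 21T(n/3) + O(n^2):

a = 21, b = 3, c = 2
log_b(a) = log_3(21) = 2.7712

Case 1: c = 2 < log_3(21) = 2.7712
T(n) = O(n^(log_3 21))

For T(n) = 21T(n/3) + O(n^2): log_3(21) = 2.7712. This is Case 1 of the Master Theorem (c < log_b(a), work dominated by leaves), giving O(n^(log_3 21)).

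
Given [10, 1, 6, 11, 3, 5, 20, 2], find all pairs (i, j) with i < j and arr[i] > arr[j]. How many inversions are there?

Finding inversions in [10, 1, 6, 11, 3, 5, 20, 2]:

(0, 1): arr[0]=10 > arr[1]=1
(0, 2): arr[0]=10 > arr[2]=6
(0, 4): arr[0]=10 > arr[4]=3
(0, 5): arr[0]=10 > arr[5]=5
(0, 7): arr[0]=10 > arr[7]=2
(2, 4): arr[2]=6 > arr[4]=3
(2, 5): arr[2]=6 > arr[5]=5
(2, 7): arr[2]=6 > arr[7]=2
(3, 4): arr[3]=11 > arr[4]=3
(3, 5): arr[3]=11 > arr[5]=5
(3, 7): arr[3]=11 > arr[7]=2
(4, 7): arr[4]=3 > arr[7]=2
(5, 7): arr[5]=5 > arr[7]=2
(6, 7): arr[6]=20 > arr[7]=2

Total inversions: 14

The array has 14 inversion(s): (0,1), (0,2), (0,4), (0,5), (0,7), (2,4), (2,5), (2,7), (3,4), (3,5), (3,7), (4,7), (5,7), (6,7). Each pair (i,j) satisfies i < j and arr[i] > arr[j].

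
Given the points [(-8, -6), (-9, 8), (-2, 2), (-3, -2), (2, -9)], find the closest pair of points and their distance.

Computing all pairwise distances among 5 points:

d((-8, -6), (-9, 8)) = 14.0357
d((-8, -6), (-2, 2)) = 10.0
d((-8, -6), (-3, -2)) = 6.4031
d((-8, -6), (2, -9)) = 10.4403
d((-9, 8), (-2, 2)) = 9.2195
d((-9, 8), (-3, -2)) = 11.6619
d((-9, 8), (2, -9)) = 20.2485
d((-2, 2), (-3, -2)) = 4.1231 <-- minimum
d((-2, 2), (2, -9)) = 11.7047
d((-3, -2), (2, -9)) = 8.6023

Closest pair: (-2, 2) and (-3, -2) with distance 4.1231

The closest pair is (-2, 2) and (-3, -2) with Euclidean distance 4.1231. For 5 points, brute-force pairwise comparison is shown above. For large n, the divide-and-conquer algorithm (sort by x, recurse on halves, check the dividing strip) achieves O(n log n).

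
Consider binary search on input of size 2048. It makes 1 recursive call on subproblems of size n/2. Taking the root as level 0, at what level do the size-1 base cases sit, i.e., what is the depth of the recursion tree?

For divide and conquer with division factor 2:

Problem sizes at each level:
Level 0: 2048
Level 1: 1024
Level 2: 512
Level 3: 256
Level 4: 128
Level 5: 64
Level 6: 32
Level 7: 16
Level 8: 8
Level 9: 4
Level 10: 2
Level 11: 1

The root is level 0 and the size-1 base case is level 11 (the tree spans levels 0 through 11, i.e. 12 levels counting the root), so the depth is the number of divisions: log_2(2048) = 11

The recursion tree depth is log_2(2048) = 11. At each level, the problem size is divided by 2, so it takes 11 divisions to reduce to a base case of size 1. The algorithm makes 1 recursive call at each level.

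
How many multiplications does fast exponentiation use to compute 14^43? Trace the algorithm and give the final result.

Computing 14^43 by squaring (build up from 14^1; each line after the first costs one multiplication):

14^1 = 14
14^2 = (14^1)^2 = 14^2 = 196
14^4 = (14^2)^2 = 196^2 = 38416
14^5 = 14 * 14^4 = 14 * 38416 = 537824
14^10 = (14^5)^2 = 537824^2 = 289254654976
14^20 = (14^10)^2 = 289254654976^2 = 83668255425284801560576
14^21 = 14 * 14^20 = 14 * 83668255425284801560576 = 1171355575953987221848064
14^42 = (14^21)^2 = 1171355575953987221848064^2 = 1372073885318497127491074758162987278899500548096
14^43 = 14 * 14^42 = 14 * 1372073885318497127491074758162987278899500548096 = 19209034394458959784875046614281821904593007673344

Result: 19209034394458959784875046614281821904593007673344
Multiplications needed: 8 (8 lines after 14^1)

14^43 = 19209034394458959784875046614281821904593007673344. Using exponentiation by squaring, this requires 8 multiplications. The key idea: if the exponent is even, square the half-power; if odd, multiply by the base once.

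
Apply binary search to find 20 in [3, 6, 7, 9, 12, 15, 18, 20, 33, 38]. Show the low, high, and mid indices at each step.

Binary search for 20 in [3, 6, 7, 9, 12, 15, 18, 20, 33, 38]:

lo=0, hi=9, mid=4, arr[mid]=12 -> 12 < 20, search right half
lo=5, hi=9, mid=7, arr[mid]=20 -> Found target at index 7!

Binary search finds 20 at index 7 after 2 comparisons. The search repeatedly halves the search space by comparing with the middle element.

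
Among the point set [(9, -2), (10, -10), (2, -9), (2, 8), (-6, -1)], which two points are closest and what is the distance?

Computing all pairwise distances among 5 points:

d((9, -2), (10, -10)) = 8.0623 <-- minimum
d((9, -2), (2, -9)) = 9.8995
d((9, -2), (2, 8)) = 12.2066
d((9, -2), (-6, -1)) = 15.0333
d((10, -10), (2, -9)) = 8.0623 <-- minimum
d((10, -10), (2, 8)) = 19.6977
d((10, -10), (-6, -1)) = 18.3576
d((2, -9), (2, 8)) = 17.0
d((2, -9), (-6, -1)) = 11.3137
d((2, 8), (-6, -1)) = 12.0416

Minimum distance: 8.0623 (tie among 2 pairs: (9, -2) and (10, -10); (10, -10) and (2, -9))

The minimum Euclidean distance is 8.0623. There is a tie: 2 pairs achieve this minimum — (9, -2) and (10, -10); (10, -10) and (2, -9). Any of these is a valid closest pair. For 5 points, brute-force pairwise comparison is shown above. For large n, the divide-and-conquer algorithm (sort by x, recurse on halves, check the dividing strip) achieves O(n log n).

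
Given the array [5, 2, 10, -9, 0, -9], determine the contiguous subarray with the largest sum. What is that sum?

Using Kadane's algorithm on [5, 2, 10, -9, 0, -9]:

Scanning through the array:
Position 1 (value 2): max_ending_here = 7, max_so_far = 7
Position 2 (value 10): max_ending_here = 17, max_so_far = 17
Position 3 (value -9): max_ending_here = 8, max_so_far = 17
Position 4 (value 0): max_ending_here = 8, max_so_far = 17
Position 5 (value -9): max_ending_here = -1, max_so_far = 17

Maximum subarray: [5, 2, 10]
Maximum sum: 17

The maximum subarray is [5, 2, 10] with sum 17. This subarray runs from index 0 to index 2.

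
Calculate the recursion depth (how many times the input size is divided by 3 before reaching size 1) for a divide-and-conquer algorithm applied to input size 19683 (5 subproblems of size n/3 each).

For divide and conquer with division factor 3:

Problem sizes at each level:
Level 0: 19683
Level 1: 6561
Level 2: 2187
Level 3: 729
Level 4: 243
Level 5: 81
Level 6: 27
Level 7: 9
Level 8: 3
Level 9: 1

The root is level 0 and the size-1 base case is level 9 (the tree spans levels 0 through 9, i.e. 10 levels counting the root), so the depth is the number of divisions: log_3(19683) = 9

The recursion tree depth is log_3(19683) = 9. At each level, the problem size is divided by 3, so it takes 9 divisions to reduce to a base case of size 1. The algorithm makes 5 recursive calls at each level.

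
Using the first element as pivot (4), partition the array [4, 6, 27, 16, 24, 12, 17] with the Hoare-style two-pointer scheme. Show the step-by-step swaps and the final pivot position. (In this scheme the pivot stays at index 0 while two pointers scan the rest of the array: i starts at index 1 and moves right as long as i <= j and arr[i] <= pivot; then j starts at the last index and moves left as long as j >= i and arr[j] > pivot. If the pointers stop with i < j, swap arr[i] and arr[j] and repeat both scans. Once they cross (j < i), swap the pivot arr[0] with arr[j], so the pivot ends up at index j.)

Hoare-style two-pointer partition with pivot = 4:

Initial array: [4, 6, 27, 16, 24, 12, 17]

Pointers start at i = 1, j = 6.
i ends at 1, j ends at 0: the pointers have crossed (j < i), so scanning stops.

j = 0, so swapping arr[0] with arr[j] leaves the pivot at position 0: [4, 6, 27, 16, 24, 12, 17]
Pivot position: 0

After partitioning with pivot 4, the array becomes [4, 6, 27, 16, 24, 12, 17]. The pivot is placed at index 0. All elements to the left of the pivot are <= 4, and all elements to the right are > 4.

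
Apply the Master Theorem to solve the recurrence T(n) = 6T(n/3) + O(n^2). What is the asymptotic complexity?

Master Theorem for T(n) = 6T(n/3) + O(n^2):

a = 6, b = 3, c = 2
log_b(a) = log_3(6) = 1.6309

Case 3: c = 2 > log_3(6) = 1.6309
T(n) = O(n^2) = O(n^2)

For T(n) = 6T(n/3) + O(n^2): log_3(6) = 1.6309. This is Case 3 of the Master Theorem (c > log_b(a), work dominated by root), giving O(n^2).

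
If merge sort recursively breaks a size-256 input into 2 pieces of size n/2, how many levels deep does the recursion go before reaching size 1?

For divide and conquer with division factor 2:

Problem sizes at each level:
Level 0: 256
Level 1: 128
Level 2: 64
Level 3: 32
Level 4: 16
Level 5: 8
Level 6: 4
Level 7: 2
Level 8: 1

The root is level 0 and the size-1 base case is level 8 (the tree spans levels 0 through 8, i.e. 9 levels counting the root), so the depth is the number of divisions: log_2(256) = 8

The recursion tree depth is log_2(256) = 8. At each level, the problem size is divided by 2, so it takes 8 divisions to reduce to a base case of size 1. The algorithm makes 2 recursive calls at each level.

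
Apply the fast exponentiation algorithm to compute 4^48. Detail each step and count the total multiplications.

Computing 4^48 by squaring (build up from 4^1; each line after the first costs one multiplication):

4^1 = 4
4^2 = (4^1)^2 = 4^2 = 16
4^3 = 4 * 4^2 = 4 * 16 = 64
4^6 = (4^3)^2 = 64^2 = 4096
4^12 = (4^6)^2 = 4096^2 = 16777216
4^24 = (4^12)^2 = 16777216^2 = 281474976710656
4^48 = (4^24)^2 = 281474976710656^2 = 79228162514264337593543950336

Result: 79228162514264337593543950336
Multiplications needed: 6 (6 lines after 4^1)

4^48 = 79228162514264337593543950336. Using exponentiation by squaring, this requires 6 multiplications. The key idea: if the exponent is even, square the half-power; if odd, multiply by the base once.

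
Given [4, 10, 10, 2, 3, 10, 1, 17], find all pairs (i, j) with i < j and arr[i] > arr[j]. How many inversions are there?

Finding inversions in [4, 10, 10, 2, 3, 10, 1, 17]:

(0, 3): arr[0]=4 > arr[3]=2
(0, 4): arr[0]=4 > arr[4]=3
(0, 6): arr[0]=4 > arr[6]=1
(1, 3): arr[1]=10 > arr[3]=2
(1, 4): arr[1]=10 > arr[4]=3
(1, 6): arr[1]=10 > arr[6]=1
(2, 3): arr[2]=10 > arr[3]=2
(2, 4): arr[2]=10 > arr[4]=3
(2, 6): arr[2]=10 > arr[6]=1
(3, 6): arr[3]=2 > arr[6]=1
(4, 6): arr[4]=3 > arr[6]=1
(5, 6): arr[5]=10 > arr[6]=1

Total inversions: 12

The array has 12 inversion(s): (0,3), (0,4), (0,6), (1,3), (1,4), (1,6), (2,3), (2,4), (2,6), (3,6), (4,6), (5,6). Each pair (i,j) satisfies i < j and arr[i] > arr[j].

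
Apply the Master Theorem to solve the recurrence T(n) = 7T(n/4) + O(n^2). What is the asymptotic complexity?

Master Theorem for T(n) = 7T(n/4) + O(n^2):

a = 7, b = 4, c = 2
log_b(a) = log_4(7) = 1.4037

Case 3: c = 2 > log_4(7) = 1.4037
T(n) = O(n^2) = O(n^2)

For T(n) = 7T(n/4) + O(n^2): log_4(7) = 1.4037. This is Case 3 of the Master Theorem (c > log_b(a), work dominated by root), giving O(n^2).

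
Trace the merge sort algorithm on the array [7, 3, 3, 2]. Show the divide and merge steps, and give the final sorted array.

Merge sort trace:

Split: [7, 3, 3, 2] -> [7, 3] and [3, 2]
  Split: [7, 3] -> [7] and [3]
  Merge: [7] + [3] -> [3, 7]
  Split: [3, 2] -> [3] and [2]
  Merge: [3] + [2] -> [2, 3]
Merge: [3, 7] + [2, 3] -> [2, 3, 3, 7]

Final sorted array: [2, 3, 3, 7]

The merge sort proceeds by recursively splitting the array and merging sorted halves.
After all merges, the sorted array is [2, 3, 3, 7].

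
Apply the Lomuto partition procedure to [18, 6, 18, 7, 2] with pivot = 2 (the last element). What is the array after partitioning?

Lomuto partition with pivot = 2:

Initial array: [18, 6, 18, 7, 2]

arr[0]=18 > 2: no swap
arr[1]=6 > 2: no swap
arr[2]=18 > 2: no swap
arr[3]=7 > 2: no swap

Place pivot at position 0: [2, 6, 18, 7, 18]
Pivot position: 0

After partitioning with pivot 2, the array becomes [2, 6, 18, 7, 18]. The pivot is placed at index 0. All elements to the left of the pivot are <= 2, and all elements to the right are > 2.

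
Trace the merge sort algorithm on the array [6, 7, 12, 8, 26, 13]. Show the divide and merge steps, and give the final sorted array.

Merge sort trace:

Split: [6, 7, 12, 8, 26, 13] -> [6, 7, 12] and [8, 26, 13]
  Split: [6, 7, 12] -> [6] and [7, 12]
    Split: [7, 12] -> [7] and [12]
    Merge: [7] + [12] -> [7, 12]
  Merge: [6] + [7, 12] -> [6, 7, 12]
  Split: [8, 26, 13] -> [8] and [26, 13]
    Split: [26, 13] -> [26] and [13]
    Merge: [26] + [13] -> [13, 26]
  Merge: [8] + [13, 26] -> [8, 13, 26]
Merge: [6, 7, 12] + [8, 13, 26] -> [6, 7, 8, 12, 13, 26]

Final sorted array: [6, 7, 8, 12, 13, 26]

The merge sort proceeds by recursively splitting the array and merging sorted halves.
After all merges, the sorted array is [6, 7, 8, 12, 13, 26].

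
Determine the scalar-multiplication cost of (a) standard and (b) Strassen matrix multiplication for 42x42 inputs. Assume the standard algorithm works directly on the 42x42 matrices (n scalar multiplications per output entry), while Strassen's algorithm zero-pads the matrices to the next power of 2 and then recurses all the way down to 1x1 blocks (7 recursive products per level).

Matrix multiplication for 42x42 matrices:

Strassen's algorithm requires power-of-2 dimensions. Pad 42x42 to 64x64 (next power of 2).

Standard algorithm: 42^3 = 74088 multiplications
Strassen's algorithm: 7^(log2(64)) = 7^6 = 117649 multiplications
Difference: 74088 - 117649 = -43561 (Strassen uses MORE here due to padding overhead — for small or just-over-power-of-2 n, padding can outweigh the per-level savings)

Standard: 74088 multiplications (42^3). Strassen: 117649 multiplications (7^6, after padding to 64x64). Strassen reduces 8 recursive multiplications to 7 at each level.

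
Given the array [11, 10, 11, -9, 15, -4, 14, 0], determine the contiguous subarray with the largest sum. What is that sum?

Using Kadane's algorithm on [11, 10, 11, -9, 15, -4, 14, 0]:

Scanning through the array:
Position 1 (value 10): max_ending_here = 21, max_so_far = 21
Position 2 (value 11): max_ending_here = 32, max_so_far = 32
Position 3 (value -9): max_ending_here = 23, max_so_far = 32
Position 4 (value 15): max_ending_here = 38, max_so_far = 38
Position 5 (value -4): max_ending_here = 34, max_so_far = 38
Position 6 (value 14): max_ending_here = 48, max_so_far = 48
Position 7 (value 0): max_ending_here = 48, max_so_far = 48

Maximum subarray: [11, 10, 11, -9, 15, -4, 14]
Maximum sum: 48

The maximum subarray is [11, 10, 11, -9, 15, -4, 14] with sum 48. This subarray runs from index 0 to index 6.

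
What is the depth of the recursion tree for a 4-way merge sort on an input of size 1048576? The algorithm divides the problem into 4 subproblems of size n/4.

For divide and conquer with division factor 4:

Problem sizes at each level:
Level 0: 1048576
Level 1: 262144
Level 2: 65536
Level 3: 16384
Level 4: 4096
Level 5: 1024
Level 6: 256
Level 7: 64
Level 8: 16
Level 9: 4
Level 10: 1

The root is level 0 and the size-1 base case is level 10 (the tree spans levels 0 through 10, i.e. 11 levels counting the root), so the depth is the number of divisions: log_4(1048576) = 10

The recursion tree depth is log_4(1048576) = 10. At each level, the problem size is divided by 4, so it takes 10 divisions to reduce to a base case of size 1. The algorithm makes 4 recursive calls at each level.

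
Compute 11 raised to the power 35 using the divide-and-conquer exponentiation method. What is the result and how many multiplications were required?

Computing 11^35 by squaring (build up from 11^1; each line after the first costs one multiplication):

11^1 = 11
11^2 = (11^1)^2 = 11^2 = 121
11^4 = (11^2)^2 = 121^2 = 14641
11^8 = (11^4)^2 = 14641^2 = 214358881
11^16 = (11^8)^2 = 214358881^2 = 45949729863572161
11^17 = 11 * 11^16 = 11 * 45949729863572161 = 505447028499293771
11^34 = (11^17)^2 = 505447028499293771^2 = 255476698618765889551019445759400441
11^35 = 11 * 11^34 = 11 * 255476698618765889551019445759400441 = 2810243684806424785061213903353404851

Result: 2810243684806424785061213903353404851
Multiplications needed: 7 (7 lines after 11^1)

11^35 = 2810243684806424785061213903353404851. Using exponentiation by squaring, this requires 7 multiplications. The key idea: if the exponent is even, square the half-power; if odd, multiply by the base once.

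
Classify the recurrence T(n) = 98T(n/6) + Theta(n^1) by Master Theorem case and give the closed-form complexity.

Master Theorem for T(n) = 98T(n/6) + O(n^1):

a = 98, b = 6, c = 1
log_b(a) = log_6(98) = 2.5589

Case 1: c = 1 < log_6(98) = 2.5589
T(n) = O(n^(log_6 98))

For T(n) = 98T(n/6) + O(n^1): log_6(98) = 2.5589. This is Case 1 of the Master Theorem (c < log_b(a), work dominated by leaves), giving O(n^(log_6 98)).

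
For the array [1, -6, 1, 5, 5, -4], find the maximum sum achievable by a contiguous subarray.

Using Kadane's algorithm on [1, -6, 1, 5, 5, -4]:

Scanning through the array:
Position 1 (value -6): max_ending_here = -5, max_so_far = 1
Position 2 (value 1): max_ending_here = 1, max_so_far = 1
Position 3 (value 5): max_ending_here = 6, max_so_far = 6
Position 4 (value 5): max_ending_here = 11, max_so_far = 11
Position 5 (value -4): max_ending_here = 7, max_so_far = 11

Maximum subarray: [1, 5, 5]
Maximum sum: 11

The maximum subarray is [1, 5, 5] with sum 11. This subarray runs from index 2 to index 4.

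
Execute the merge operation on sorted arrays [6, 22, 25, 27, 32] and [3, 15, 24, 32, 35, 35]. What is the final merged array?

Merging process:

Compare 6 vs 3: take 3 from right. Merged: [3]
Compare 6 vs 15: take 6 from left. Merged: [3, 6]
Compare 22 vs 15: take 15 from right. Merged: [3, 6, 15]
Compare 22 vs 24: take 22 from left. Merged: [3, 6, 15, 22]
Compare 25 vs 24: take 24 from right. Merged: [3, 6, 15, 22, 24]
Compare 25 vs 32: take 25 from left. Merged: [3, 6, 15, 22, 24, 25]
Compare 27 vs 32: take 27 from left. Merged: [3, 6, 15, 22, 24, 25, 27]
Compare 32 vs 32: take 32 from left. Merged: [3, 6, 15, 22, 24, 25, 27, 32]
Append remaining from right: [32, 35, 35]. Merged: [3, 6, 15, 22, 24, 25, 27, 32, 32, 35, 35]

Final merged array: [3, 6, 15, 22, 24, 25, 27, 32, 32, 35, 35]
Total comparisons: 8

The merged array is [3, 6, 15, 22, 24, 25, 27, 32, 32, 35, 35], requiring 8 comparisons. The merge step runs in O(n) time where n is the total number of elements.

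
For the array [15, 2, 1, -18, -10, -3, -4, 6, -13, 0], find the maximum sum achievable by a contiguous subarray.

Using Kadane's algorithm on [15, 2, 1, -18, -10, -3, -4, 6, -13, 0]:

Scanning through the array:
Position 1 (value 2): max_ending_here = 17, max_so_far = 17
Position 2 (value 1): max_ending_here = 18, max_so_far = 18
Position 3 (value -18): max_ending_here = 0, max_so_far = 18
Position 4 (value -10): max_ending_here = -10, max_so_far = 18
Position 5 (value -3): max_ending_here = -3, max_so_far = 18
Position 6 (value -4): max_ending_here = -4, max_so_far = 18
Position 7 (value 6): max_ending_here = 6, max_so_far = 18
Position 8 (value -13): max_ending_here = -7, max_so_far = 18
Position 9 (value 0): max_ending_here = 0, max_so_far = 18

Maximum subarray: [15, 2, 1]
Maximum sum: 18

The maximum subarray is [15, 2, 1] with sum 18. This subarray runs from index 0 to index 2.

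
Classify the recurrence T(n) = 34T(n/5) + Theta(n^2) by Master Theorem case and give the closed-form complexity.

Master Theorem for T(n) = 34T(n/5) + O(n^2):

a = 34, b = 5, c = 2
log_b(a) = log_5(34) = 2.1911

Case 1: c = 2 < log_5(34) = 2.1911
T(n) = O(n^(log_5 34))

For T(n) = 34T(n/5) + O(n^2): log_5(34) = 2.1911. This is Case 1 of the Master Theorem (c < log_b(a), work dominated by leaves), giving O(n^(log_5 34)).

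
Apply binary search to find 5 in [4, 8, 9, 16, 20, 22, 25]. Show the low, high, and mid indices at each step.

Binary search for 5 in [4, 8, 9, 16, 20, 22, 25]:

lo=0, hi=6, mid=3, arr[mid]=16 -> 16 > 5, search left half
lo=0, hi=2, mid=1, arr[mid]=8 -> 8 > 5, search left half
lo=0, hi=0, mid=0, arr[mid]=4 -> 4 < 5, search right half
lo=1 > hi=0, target 5 not found

Binary search determines that 5 is not in the array after 3 comparisons. The search space was exhausted without finding the target.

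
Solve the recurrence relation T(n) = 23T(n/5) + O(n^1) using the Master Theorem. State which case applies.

Master Theorem for T(n) = 23T(n/5) + O(n^1):

a = 23, b = 5, c = 1
log_b(a) = log_5(23) = 1.9482

Case 1: c = 1 < log_5(23) = 1.9482
T(n) = O(n^(log_5 23))

For T(n) = 23T(n/5) + O(n^1): log_5(23) = 1.9482. This is Case 1 of the Master Theorem (c < log_b(a), work dominated by leaves), giving O(n^(log_5 23)).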